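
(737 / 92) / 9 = 0.89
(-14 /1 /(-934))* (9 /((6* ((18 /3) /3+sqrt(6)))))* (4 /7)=-6 /467+3* sqrt(6) /467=0.00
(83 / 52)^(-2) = 2704 / 6889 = 0.39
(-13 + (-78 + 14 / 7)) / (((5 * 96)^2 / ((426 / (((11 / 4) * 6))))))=-6319 / 633600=-0.01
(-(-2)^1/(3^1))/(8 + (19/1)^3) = 2/20601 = 0.00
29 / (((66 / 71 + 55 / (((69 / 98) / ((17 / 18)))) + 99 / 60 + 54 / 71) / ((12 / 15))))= 20458224 / 68002703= 0.30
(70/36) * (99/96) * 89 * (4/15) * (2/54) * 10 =34265/1944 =17.63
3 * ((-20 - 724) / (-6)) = 372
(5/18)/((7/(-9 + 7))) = -5/63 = -0.08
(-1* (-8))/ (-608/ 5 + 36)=-10/ 107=-0.09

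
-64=-64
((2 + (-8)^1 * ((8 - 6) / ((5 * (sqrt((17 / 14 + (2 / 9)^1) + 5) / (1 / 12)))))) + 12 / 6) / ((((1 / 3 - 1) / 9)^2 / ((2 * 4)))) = 5832 - 5832 * sqrt(11354) / 4055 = 5678.75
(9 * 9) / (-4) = -81 / 4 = -20.25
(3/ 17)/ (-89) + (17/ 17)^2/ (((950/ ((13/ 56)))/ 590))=1144511/ 8049160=0.14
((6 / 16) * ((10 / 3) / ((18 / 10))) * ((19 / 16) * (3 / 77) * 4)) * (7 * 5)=2375 / 528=4.50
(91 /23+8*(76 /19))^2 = 683929 /529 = 1292.87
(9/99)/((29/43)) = 43/319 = 0.13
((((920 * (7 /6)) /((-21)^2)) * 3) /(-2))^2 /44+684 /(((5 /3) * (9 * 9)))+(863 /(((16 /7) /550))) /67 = 363276300133 /117006120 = 3104.76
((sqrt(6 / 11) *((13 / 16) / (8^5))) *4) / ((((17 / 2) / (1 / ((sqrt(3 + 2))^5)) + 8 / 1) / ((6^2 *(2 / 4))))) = 0.00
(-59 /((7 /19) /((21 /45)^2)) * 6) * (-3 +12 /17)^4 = -12102381018 /2088025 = -5796.09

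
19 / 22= 0.86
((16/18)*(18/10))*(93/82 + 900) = 295572/205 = 1441.81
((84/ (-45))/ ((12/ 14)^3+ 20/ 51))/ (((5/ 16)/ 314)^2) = -1030244590592/ 558625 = -1844250.78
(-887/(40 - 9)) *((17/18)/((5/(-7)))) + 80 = 328753/2790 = 117.83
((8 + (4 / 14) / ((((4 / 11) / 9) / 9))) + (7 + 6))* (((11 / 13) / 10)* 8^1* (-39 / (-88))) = 711 / 28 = 25.39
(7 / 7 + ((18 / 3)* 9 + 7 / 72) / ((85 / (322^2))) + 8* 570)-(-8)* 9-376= 21495101 / 306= 70245.43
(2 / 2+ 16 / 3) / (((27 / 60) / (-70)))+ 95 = -24035 / 27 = -890.19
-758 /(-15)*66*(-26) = -433576 /5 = -86715.20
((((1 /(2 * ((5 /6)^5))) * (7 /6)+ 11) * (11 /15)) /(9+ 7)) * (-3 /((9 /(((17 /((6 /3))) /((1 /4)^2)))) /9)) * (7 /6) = -50934499 /187500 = -271.65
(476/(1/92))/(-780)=-10948/195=-56.14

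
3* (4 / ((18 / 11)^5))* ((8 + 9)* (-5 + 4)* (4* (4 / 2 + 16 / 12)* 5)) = -68446675 / 59049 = -1159.15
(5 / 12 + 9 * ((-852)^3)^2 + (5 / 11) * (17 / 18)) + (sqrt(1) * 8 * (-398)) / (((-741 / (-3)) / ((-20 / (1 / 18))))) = 336722562064176663799097 / 97812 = 3442548583652074017.49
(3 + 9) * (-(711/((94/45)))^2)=-3071040075/2209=-1390239.96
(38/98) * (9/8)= 171/392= 0.44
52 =52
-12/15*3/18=-2/15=-0.13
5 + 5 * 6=35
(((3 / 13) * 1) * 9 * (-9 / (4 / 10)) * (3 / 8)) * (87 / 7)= -317115 / 1456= -217.80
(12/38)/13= 6/247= 0.02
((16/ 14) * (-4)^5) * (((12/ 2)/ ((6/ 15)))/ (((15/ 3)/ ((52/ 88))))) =-159744/ 77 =-2074.60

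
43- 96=-53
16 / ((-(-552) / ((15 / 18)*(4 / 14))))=10 / 1449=0.01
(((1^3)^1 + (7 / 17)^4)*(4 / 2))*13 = 2233972 / 83521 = 26.75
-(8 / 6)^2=-16 / 9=-1.78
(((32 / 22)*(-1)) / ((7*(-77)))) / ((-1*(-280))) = 2 / 207515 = 0.00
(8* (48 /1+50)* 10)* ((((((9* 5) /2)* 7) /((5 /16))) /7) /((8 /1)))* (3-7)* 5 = -1411200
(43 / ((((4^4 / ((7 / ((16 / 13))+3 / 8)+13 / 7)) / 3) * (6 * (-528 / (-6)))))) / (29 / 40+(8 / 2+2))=190705 / 169680896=0.00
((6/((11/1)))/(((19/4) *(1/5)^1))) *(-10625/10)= -127500/209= -610.05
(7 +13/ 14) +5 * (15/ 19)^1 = 3159/ 266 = 11.88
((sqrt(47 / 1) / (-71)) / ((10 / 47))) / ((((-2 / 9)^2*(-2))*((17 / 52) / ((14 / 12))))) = 16.40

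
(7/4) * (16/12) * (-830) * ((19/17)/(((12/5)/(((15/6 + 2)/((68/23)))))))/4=-6347425/18496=-343.18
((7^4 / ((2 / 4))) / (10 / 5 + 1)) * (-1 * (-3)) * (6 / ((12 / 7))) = 16807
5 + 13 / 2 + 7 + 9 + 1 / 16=441 / 16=27.56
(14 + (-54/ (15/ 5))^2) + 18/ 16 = 2713/ 8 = 339.12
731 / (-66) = -11.08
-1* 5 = -5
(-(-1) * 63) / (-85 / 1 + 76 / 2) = -63 / 47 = -1.34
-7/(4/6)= -21/2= -10.50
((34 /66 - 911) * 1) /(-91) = 10.01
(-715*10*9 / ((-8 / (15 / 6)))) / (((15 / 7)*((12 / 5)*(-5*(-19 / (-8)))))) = -329.28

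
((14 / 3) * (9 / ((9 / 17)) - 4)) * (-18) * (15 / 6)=-2730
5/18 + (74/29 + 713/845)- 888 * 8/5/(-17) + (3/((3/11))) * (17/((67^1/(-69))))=-105.33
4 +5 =9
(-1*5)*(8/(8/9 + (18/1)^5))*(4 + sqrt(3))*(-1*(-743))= -0.09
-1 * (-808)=808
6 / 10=3 / 5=0.60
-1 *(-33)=33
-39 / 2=-19.50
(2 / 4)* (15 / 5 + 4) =7 / 2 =3.50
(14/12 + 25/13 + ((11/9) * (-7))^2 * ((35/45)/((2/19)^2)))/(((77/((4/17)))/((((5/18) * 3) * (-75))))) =-24361338125/24810786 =-981.88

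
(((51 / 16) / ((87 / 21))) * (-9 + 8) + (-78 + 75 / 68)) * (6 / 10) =-1837899 / 39440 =-46.60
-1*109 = -109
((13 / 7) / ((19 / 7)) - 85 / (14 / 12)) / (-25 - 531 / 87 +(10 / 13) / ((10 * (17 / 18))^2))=5229199235 / 2252936476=2.32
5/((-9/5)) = -25/9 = -2.78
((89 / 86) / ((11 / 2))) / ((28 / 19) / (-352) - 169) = -152 / 136525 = -0.00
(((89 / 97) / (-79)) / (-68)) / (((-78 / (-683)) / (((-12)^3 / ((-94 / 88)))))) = 192573216 / 79595581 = 2.42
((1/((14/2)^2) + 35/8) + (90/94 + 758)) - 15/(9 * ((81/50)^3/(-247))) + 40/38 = 480656379704821/558102332088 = 861.23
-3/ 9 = -1/ 3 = -0.33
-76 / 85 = -0.89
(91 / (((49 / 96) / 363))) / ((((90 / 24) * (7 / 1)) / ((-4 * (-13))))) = 31409664 / 245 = 128202.71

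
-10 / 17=-0.59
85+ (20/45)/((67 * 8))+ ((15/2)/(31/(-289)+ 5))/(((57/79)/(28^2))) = 4051504649/2314314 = 1750.63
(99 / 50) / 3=33 / 50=0.66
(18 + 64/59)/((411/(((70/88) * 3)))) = 19705/177826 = 0.11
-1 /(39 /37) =-0.95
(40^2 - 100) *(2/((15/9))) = 1800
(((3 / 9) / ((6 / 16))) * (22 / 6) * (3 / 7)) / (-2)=-44 / 63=-0.70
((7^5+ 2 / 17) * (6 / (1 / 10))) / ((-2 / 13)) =-111431190 / 17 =-6554775.88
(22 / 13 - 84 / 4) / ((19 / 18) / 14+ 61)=-63252 / 200083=-0.32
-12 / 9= -4 / 3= -1.33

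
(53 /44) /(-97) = -0.01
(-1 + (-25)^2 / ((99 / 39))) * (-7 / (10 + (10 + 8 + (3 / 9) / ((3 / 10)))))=-84966 / 1441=-58.96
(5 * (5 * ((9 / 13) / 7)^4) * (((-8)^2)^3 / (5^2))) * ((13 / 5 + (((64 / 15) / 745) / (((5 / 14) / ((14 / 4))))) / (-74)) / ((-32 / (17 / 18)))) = -90924525637632 / 47256719999125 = -1.92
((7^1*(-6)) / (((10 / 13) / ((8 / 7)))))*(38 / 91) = -912 / 35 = -26.06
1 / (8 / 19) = 19 / 8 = 2.38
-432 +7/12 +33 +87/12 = -2347/6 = -391.17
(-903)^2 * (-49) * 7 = -279685287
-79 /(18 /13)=-1027 /18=-57.06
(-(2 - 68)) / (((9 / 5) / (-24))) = -880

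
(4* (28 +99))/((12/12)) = 508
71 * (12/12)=71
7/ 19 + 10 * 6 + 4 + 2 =1261/ 19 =66.37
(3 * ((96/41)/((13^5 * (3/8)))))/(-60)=-64/76115065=-0.00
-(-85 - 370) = 455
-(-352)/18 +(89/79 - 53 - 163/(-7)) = -44953/4977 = -9.03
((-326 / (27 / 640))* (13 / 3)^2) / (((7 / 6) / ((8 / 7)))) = -564162560 / 3969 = -142142.24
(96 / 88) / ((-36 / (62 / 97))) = -62 / 3201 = -0.02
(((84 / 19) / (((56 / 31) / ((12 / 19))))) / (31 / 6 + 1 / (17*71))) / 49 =4041036 / 661975447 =0.01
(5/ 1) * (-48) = -240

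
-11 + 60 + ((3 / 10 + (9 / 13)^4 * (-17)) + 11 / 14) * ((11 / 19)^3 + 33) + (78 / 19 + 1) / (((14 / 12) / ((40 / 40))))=-275733263511 / 6856496465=-40.21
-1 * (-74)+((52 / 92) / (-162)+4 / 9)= 277367 / 3726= 74.44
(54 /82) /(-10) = -27 /410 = -0.07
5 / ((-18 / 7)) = -35 / 18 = -1.94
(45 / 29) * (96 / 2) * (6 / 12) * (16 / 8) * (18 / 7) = 38880 / 203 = 191.53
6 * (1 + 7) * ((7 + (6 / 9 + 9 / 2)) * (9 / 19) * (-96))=-504576 / 19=-26556.63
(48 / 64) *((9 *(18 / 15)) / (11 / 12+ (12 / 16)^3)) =7776 / 1285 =6.05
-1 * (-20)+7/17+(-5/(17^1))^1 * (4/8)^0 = 342/17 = 20.12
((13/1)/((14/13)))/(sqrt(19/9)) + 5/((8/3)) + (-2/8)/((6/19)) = 13/12 + 507 * sqrt(19)/266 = 9.39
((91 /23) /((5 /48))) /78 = 56 /115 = 0.49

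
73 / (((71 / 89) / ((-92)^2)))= 774515.61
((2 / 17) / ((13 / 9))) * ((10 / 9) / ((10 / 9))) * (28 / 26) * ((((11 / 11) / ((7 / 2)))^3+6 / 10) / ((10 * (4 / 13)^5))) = 21137337 / 10662400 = 1.98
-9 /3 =-3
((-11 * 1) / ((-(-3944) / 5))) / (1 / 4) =-55 / 986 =-0.06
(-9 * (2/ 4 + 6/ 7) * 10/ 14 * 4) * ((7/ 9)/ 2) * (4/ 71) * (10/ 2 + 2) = -380/ 71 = -5.35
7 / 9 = 0.78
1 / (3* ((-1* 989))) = -1 / 2967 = -0.00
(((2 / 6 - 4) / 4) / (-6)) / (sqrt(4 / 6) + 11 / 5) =605 / 7512 - 275 * sqrt(6) / 22536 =0.05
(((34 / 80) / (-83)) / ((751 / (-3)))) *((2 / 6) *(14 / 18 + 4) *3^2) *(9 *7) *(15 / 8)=138159 / 3989312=0.03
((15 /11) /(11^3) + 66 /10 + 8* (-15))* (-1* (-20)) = -33205488 /14641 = -2267.98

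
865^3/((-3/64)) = -13807245333.33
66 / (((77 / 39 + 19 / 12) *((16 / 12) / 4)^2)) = 30888 / 185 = 166.96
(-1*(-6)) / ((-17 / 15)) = -90 / 17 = -5.29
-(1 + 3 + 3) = -7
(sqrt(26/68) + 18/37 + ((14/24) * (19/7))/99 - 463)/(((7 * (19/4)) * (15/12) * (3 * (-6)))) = 40659082/65769165 - 4 * sqrt(442)/101745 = 0.62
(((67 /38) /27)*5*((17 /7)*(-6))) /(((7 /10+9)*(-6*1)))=28475 /348327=0.08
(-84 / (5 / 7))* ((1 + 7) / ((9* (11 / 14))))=-21952 / 165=-133.04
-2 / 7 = -0.29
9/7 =1.29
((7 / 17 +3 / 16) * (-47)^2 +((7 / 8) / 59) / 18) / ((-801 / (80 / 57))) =-955978480 / 412145739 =-2.32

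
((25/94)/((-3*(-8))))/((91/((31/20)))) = 155/821184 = 0.00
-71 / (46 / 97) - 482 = -29059 / 46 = -631.72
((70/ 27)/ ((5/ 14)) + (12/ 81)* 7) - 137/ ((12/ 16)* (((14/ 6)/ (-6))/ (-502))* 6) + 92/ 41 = -304449596/ 7749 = -39288.89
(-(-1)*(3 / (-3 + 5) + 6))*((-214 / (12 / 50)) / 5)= -2675 / 2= -1337.50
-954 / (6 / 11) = -1749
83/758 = 0.11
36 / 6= 6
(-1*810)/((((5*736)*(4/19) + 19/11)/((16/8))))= -338580/162281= -2.09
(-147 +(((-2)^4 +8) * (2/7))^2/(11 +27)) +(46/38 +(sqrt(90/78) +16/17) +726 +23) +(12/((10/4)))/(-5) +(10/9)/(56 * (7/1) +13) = sqrt(195)/13 +174346592083/288447075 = 605.51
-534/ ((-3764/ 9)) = 2403/ 1882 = 1.28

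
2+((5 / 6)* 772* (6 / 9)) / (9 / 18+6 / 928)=359054 / 423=848.83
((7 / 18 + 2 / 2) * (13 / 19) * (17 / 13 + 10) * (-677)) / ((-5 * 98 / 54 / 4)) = 3206.84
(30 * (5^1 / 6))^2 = 625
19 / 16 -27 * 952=-411245 / 16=-25702.81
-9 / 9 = -1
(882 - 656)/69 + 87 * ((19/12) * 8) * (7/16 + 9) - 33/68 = 97620955/9384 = 10402.92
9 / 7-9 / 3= -12 / 7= -1.71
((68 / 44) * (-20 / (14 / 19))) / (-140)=323 / 1078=0.30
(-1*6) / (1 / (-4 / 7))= 24 / 7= 3.43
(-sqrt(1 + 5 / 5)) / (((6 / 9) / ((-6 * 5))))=63.64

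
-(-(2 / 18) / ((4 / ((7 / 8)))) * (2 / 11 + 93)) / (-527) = -7175 / 1669536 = -0.00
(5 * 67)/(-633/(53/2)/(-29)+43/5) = 2574475/72421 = 35.55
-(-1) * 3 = 3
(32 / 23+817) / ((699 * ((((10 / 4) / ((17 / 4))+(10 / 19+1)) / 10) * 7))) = 8685470 / 10980591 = 0.79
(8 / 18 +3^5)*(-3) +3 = -2182 / 3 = -727.33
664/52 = 166/13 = 12.77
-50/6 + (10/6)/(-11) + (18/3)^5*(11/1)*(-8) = -22581784/33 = -684296.48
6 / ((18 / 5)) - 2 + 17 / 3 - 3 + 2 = 4.33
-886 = -886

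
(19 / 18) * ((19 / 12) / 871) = 361 / 188136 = 0.00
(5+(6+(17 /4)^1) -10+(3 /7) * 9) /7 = 255 /196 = 1.30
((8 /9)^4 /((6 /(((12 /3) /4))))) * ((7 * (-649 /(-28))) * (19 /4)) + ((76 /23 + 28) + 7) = 53643187 /452709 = 118.49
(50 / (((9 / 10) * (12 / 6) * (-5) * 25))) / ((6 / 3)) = -1 / 9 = -0.11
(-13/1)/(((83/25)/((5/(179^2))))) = -1625/2659403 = -0.00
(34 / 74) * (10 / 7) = 170 / 259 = 0.66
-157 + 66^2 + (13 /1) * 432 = 9815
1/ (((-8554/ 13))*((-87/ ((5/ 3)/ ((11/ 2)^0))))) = 5/ 171738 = 0.00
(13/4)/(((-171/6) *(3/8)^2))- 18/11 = -13810/5643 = -2.45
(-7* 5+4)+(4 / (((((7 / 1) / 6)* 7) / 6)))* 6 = -655 / 49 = -13.37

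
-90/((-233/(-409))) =-36810/233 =-157.98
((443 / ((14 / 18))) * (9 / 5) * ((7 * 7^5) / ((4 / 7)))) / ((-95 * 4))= -4221599067 / 7600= -555473.56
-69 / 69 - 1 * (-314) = 313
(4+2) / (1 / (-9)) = -54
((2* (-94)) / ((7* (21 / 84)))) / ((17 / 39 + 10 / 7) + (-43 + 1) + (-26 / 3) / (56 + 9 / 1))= 146640 / 54967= 2.67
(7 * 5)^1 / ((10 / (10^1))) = 35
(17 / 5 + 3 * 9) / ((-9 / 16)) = -54.04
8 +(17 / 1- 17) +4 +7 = 19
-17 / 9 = -1.89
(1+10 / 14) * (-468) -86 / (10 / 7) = -30187 / 35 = -862.49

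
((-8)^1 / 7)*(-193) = 1544 / 7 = 220.57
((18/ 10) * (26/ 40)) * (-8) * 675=-6318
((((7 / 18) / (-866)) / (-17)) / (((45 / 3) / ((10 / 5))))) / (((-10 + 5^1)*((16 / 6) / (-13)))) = 91 / 26499600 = 0.00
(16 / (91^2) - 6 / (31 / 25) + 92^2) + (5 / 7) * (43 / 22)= 47782210195 / 5647642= 8460.56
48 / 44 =12 / 11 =1.09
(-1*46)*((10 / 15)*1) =-92 / 3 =-30.67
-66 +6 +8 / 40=-299 / 5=-59.80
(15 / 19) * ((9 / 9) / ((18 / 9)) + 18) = 555 / 38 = 14.61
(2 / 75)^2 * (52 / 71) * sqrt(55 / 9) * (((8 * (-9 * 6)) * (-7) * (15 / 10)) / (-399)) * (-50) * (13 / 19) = 43264 * sqrt(55) / 640775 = 0.50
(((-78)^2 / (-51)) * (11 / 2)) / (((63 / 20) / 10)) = -743600 / 357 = -2082.91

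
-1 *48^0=-1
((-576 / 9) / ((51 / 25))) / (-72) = 200 / 459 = 0.44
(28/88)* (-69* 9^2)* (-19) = 743337/22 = 33788.05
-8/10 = -4/5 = -0.80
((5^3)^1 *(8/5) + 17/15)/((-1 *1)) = -3017/15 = -201.13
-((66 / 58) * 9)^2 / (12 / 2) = -17.48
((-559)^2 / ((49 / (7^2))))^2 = 97644375361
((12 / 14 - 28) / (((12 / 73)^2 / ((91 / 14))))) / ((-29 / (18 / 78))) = 506255 / 9744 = 51.96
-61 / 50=-1.22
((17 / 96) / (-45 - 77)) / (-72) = 17 / 843264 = 0.00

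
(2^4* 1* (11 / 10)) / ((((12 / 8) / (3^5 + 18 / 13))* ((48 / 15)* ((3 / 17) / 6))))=396066 / 13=30466.62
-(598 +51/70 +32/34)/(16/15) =-562.19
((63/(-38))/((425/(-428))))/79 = 13482/637925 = 0.02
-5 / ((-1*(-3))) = -5 / 3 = -1.67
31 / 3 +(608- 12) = 1819 / 3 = 606.33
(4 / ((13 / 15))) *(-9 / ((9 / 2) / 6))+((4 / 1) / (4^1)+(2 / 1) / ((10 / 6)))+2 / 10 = -52.98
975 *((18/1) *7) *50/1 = 6142500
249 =249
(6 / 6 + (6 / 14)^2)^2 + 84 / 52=94153 / 31213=3.02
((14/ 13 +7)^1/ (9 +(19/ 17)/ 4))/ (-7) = -1020/ 8203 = -0.12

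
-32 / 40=-4 / 5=-0.80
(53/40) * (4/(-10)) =-53/100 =-0.53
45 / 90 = 1 / 2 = 0.50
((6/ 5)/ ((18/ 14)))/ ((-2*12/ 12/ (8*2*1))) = -112/ 15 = -7.47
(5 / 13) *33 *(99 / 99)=165 / 13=12.69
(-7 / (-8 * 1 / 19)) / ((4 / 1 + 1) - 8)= -133 / 24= -5.54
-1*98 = -98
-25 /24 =-1.04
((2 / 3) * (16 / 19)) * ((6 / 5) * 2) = 128 / 95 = 1.35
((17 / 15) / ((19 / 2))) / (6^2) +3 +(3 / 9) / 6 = 7846 / 2565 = 3.06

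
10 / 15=2 / 3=0.67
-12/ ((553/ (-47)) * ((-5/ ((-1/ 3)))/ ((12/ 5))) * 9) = 752/ 41475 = 0.02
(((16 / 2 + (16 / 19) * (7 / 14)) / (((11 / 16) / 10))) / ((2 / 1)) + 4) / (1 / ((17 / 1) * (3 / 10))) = 347718 / 1045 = 332.74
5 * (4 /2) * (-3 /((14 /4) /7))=-60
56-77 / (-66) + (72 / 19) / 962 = 3134893 / 54834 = 57.17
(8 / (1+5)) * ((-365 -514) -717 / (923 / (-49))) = -1034912 / 923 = -1121.25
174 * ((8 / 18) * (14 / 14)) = 232 / 3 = 77.33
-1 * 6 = -6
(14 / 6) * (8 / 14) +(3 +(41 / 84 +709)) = 19987 / 28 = 713.82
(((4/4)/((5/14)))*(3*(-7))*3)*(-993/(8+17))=875826/125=7006.61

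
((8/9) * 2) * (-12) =-64/3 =-21.33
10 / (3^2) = 10 / 9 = 1.11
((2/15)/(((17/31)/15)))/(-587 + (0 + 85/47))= -1457/233784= -0.01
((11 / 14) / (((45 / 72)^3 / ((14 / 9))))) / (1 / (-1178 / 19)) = -349184 / 1125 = -310.39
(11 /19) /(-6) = -11 /114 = -0.10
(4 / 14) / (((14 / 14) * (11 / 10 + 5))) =20 / 427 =0.05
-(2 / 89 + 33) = -33.02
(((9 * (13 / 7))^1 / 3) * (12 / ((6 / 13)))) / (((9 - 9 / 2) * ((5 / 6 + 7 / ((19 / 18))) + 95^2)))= 0.00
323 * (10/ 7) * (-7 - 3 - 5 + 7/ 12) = -279395/ 42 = -6652.26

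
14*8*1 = 112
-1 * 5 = -5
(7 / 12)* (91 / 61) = 637 / 732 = 0.87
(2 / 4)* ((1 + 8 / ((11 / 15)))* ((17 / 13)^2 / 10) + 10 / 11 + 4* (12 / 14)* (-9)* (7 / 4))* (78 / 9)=-316367 / 1430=-221.24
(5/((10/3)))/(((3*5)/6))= 3/5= 0.60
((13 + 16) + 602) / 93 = 631 / 93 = 6.78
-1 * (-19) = 19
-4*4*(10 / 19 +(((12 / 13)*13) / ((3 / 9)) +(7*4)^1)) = -19616 / 19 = -1032.42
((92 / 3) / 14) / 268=23 / 2814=0.01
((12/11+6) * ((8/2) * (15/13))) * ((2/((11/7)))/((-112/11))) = -45/11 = -4.09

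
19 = 19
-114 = -114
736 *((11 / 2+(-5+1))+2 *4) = 6992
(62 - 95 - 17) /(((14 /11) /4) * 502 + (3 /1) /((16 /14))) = -4400 /14287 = -0.31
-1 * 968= -968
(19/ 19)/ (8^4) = 1/ 4096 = 0.00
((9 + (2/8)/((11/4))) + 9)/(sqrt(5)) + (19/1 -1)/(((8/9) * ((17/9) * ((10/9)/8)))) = 199 * sqrt(5)/55 + 6561/85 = 85.28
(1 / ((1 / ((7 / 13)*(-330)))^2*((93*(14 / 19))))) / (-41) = -2413950 / 214799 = -11.24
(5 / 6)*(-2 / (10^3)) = -1 / 600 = -0.00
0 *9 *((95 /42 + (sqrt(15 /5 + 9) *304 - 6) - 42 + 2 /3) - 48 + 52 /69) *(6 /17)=0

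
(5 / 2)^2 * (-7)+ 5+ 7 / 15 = -2297 / 60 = -38.28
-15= -15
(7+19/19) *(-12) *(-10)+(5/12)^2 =138265/144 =960.17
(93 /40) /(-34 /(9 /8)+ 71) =837 /14680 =0.06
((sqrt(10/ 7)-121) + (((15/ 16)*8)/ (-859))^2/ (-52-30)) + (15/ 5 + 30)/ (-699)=-6826072249897/ 56391817544 + sqrt(70)/ 7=-119.85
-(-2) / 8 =1 / 4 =0.25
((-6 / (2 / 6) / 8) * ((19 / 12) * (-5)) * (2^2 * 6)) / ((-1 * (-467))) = 855 / 934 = 0.92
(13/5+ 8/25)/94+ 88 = 206873/2350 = 88.03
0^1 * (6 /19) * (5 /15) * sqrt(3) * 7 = 0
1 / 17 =0.06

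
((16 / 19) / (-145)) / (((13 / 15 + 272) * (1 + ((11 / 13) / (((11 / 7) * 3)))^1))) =-936 / 51870589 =-0.00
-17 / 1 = -17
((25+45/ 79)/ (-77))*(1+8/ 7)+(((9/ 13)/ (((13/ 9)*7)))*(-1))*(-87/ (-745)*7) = -4114989807/ 5361160805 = -0.77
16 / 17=0.94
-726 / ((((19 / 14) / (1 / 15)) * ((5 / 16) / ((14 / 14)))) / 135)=-1463616 / 95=-15406.48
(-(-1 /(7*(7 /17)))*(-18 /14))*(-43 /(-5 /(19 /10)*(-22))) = 125001 /377300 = 0.33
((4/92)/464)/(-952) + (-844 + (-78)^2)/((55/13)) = 138416352245/111757184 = 1238.55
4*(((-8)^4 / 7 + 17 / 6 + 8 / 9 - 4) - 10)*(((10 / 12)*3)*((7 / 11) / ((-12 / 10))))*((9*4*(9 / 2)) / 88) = -5432475 / 968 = -5612.06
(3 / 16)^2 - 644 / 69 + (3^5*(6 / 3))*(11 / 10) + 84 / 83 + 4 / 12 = 55950999 / 106240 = 526.65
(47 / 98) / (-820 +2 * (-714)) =-47 / 220304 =-0.00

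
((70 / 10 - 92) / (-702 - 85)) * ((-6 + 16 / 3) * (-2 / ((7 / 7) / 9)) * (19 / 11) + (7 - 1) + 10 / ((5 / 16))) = 54910 / 8657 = 6.34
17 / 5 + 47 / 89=1748 / 445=3.93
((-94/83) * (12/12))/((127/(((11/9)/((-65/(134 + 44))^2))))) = -32761256/400821525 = -0.08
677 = 677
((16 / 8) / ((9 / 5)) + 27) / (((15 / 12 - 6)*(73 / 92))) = -93104 / 12483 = -7.46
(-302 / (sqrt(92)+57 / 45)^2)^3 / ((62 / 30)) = -8.13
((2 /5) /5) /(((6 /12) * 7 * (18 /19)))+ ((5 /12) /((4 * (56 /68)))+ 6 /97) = 1038727 /4888800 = 0.21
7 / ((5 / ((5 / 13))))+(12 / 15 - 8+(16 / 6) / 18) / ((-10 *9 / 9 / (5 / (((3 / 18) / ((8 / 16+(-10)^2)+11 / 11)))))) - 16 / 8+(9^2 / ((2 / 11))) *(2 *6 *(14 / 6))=8552599 / 585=14619.83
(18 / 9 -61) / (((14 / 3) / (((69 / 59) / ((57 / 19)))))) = -69 / 14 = -4.93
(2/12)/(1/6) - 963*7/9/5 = -744/5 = -148.80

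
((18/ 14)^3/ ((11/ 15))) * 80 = 874800/ 3773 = 231.86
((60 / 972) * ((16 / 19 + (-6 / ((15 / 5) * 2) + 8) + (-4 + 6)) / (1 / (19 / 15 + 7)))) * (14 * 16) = 5194112 / 4617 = 1125.00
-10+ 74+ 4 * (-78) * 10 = -3056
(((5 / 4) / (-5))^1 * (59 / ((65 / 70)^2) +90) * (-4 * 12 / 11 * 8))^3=12757789167058944 / 4826809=2643110420.79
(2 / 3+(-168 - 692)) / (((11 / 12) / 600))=-6187200 / 11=-562472.73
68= 68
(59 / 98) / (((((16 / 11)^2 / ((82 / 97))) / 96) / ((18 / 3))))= 2634291 / 19012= 138.56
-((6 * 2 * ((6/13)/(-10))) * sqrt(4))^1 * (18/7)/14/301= 648/958685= 0.00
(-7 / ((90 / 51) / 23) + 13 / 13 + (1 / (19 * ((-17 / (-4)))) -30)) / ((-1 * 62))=1164941 / 600780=1.94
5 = 5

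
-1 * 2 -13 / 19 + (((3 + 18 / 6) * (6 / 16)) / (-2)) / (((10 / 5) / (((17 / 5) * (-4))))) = 1887 / 380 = 4.97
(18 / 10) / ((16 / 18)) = 81 / 40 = 2.02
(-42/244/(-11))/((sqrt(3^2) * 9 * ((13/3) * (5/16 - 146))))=-8/8714277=-0.00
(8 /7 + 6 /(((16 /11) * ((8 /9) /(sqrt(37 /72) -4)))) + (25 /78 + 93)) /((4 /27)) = 2673 * sqrt(74) /1024 + 2983815 /5824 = 534.79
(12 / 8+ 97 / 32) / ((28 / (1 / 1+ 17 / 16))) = 4785 / 14336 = 0.33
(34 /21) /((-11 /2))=-68 /231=-0.29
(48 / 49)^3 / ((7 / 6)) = 663552 / 823543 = 0.81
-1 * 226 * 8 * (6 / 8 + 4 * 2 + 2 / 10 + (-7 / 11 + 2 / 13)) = -10946084 / 715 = -15309.21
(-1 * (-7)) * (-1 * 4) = -28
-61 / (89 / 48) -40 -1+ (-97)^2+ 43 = 834651 / 89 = 9378.10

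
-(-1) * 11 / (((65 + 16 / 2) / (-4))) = -44 / 73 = -0.60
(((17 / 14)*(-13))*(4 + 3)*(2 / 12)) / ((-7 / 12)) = 31.57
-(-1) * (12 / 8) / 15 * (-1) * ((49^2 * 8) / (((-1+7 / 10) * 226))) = 9604 / 339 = 28.33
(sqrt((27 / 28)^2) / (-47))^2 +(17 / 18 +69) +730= 12468503833 / 15586704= 799.94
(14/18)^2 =49/81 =0.60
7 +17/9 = 80/9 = 8.89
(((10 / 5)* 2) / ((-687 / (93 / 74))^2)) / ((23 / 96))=92256 / 1651209767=0.00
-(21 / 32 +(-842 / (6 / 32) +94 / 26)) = 5599021 / 1248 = 4486.40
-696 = -696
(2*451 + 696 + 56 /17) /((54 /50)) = 226850 /153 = 1482.68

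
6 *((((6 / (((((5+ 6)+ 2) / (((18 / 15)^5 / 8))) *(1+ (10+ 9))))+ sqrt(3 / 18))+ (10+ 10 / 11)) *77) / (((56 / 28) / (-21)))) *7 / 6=-12549189051 / 203125- 3773 *sqrt(6) / 4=-64091.10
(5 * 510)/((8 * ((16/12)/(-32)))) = -7650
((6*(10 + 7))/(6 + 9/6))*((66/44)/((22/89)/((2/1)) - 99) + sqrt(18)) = -4539/22000 + 204*sqrt(2)/5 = 57.49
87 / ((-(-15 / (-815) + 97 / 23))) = -326163 / 15880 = -20.54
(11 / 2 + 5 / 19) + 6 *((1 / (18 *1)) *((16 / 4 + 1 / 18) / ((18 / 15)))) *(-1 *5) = 803 / 6156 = 0.13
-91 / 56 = -13 / 8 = -1.62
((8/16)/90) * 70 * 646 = 2261/9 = 251.22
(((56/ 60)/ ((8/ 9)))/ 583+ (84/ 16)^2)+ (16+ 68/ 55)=2089503/ 46640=44.80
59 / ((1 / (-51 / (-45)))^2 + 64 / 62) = 528581 / 16223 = 32.58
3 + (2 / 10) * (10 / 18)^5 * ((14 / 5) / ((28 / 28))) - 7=-234446 / 59049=-3.97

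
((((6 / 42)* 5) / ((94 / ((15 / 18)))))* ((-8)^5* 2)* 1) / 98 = -204800 / 48363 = -4.23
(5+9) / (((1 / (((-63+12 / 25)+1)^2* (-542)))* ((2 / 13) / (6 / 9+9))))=-3383384440072 / 1875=-1804471701.37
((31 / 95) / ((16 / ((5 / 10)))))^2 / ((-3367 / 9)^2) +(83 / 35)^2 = 589187461575697 / 104769145062400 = 5.62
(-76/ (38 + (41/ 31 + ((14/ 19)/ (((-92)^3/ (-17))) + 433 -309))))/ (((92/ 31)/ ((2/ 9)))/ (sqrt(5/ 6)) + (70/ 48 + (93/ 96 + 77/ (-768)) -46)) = 131930998231328096256 *sqrt(30)/ 179742608304177340454117 + 2157212817689246269440/ 179742608304177340454117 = 0.02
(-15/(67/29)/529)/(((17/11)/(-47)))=224895/602531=0.37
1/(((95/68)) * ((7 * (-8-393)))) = -68/266665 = -0.00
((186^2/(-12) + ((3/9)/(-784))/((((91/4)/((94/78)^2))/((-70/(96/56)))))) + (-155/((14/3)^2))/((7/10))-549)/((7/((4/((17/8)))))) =-925.62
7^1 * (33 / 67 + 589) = 4126.45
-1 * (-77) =77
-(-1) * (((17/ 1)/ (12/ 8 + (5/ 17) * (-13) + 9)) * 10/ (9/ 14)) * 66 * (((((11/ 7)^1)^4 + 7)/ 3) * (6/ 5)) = 3199142144/ 233583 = 13695.95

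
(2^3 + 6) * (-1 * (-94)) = 1316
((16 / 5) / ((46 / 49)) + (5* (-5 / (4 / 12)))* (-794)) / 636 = 93.64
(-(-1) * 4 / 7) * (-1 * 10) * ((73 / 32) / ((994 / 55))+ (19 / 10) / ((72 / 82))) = -3277979 / 250488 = -13.09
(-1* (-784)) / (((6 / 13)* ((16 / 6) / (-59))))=-37583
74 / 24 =37 / 12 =3.08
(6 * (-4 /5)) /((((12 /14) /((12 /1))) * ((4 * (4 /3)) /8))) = -504 /5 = -100.80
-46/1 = -46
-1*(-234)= 234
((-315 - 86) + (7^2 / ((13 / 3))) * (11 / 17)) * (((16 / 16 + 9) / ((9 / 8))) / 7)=-499.92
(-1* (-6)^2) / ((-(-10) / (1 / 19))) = -18 / 95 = -0.19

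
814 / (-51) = -814 / 51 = -15.96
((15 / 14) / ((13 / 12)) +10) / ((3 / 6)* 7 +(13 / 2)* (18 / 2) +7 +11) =25 / 182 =0.14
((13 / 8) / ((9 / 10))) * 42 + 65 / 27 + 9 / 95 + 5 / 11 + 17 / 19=4496611 / 56430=79.68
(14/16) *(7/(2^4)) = 49/128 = 0.38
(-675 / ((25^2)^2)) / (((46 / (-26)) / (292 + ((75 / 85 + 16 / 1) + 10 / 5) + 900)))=62829 / 53125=1.18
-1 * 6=-6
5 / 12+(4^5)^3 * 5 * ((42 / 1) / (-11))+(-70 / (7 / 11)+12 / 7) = -18940805875031 / 924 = -20498707656.96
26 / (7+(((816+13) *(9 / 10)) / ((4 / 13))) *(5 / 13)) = 208 / 7517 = 0.03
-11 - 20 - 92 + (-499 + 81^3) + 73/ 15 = 7962358/ 15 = 530823.87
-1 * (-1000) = 1000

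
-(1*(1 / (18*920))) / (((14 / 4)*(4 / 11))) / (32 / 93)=-341 / 2472960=-0.00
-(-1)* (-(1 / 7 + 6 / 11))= -53 / 77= -0.69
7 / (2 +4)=7 / 6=1.17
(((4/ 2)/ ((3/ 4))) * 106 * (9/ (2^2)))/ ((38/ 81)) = 25758/ 19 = 1355.68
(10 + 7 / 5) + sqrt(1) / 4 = 233 / 20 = 11.65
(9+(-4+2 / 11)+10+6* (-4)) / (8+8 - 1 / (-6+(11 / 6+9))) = -0.56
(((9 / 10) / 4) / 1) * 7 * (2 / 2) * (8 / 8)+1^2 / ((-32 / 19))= 157 / 160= 0.98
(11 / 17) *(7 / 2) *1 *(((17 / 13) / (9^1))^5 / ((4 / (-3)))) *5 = -32155585 / 58465280952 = -0.00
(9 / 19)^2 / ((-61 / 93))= -7533 / 22021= -0.34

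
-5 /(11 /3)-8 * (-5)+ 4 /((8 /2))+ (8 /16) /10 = 8731 /220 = 39.69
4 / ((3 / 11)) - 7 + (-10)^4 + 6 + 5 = 30056 / 3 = 10018.67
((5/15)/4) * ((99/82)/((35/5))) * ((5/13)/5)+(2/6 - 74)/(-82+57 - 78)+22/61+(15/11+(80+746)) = 5126932673851/6188654472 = 828.44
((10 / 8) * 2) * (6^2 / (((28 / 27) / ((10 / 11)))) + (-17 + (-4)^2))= 11765 / 154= 76.40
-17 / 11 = -1.55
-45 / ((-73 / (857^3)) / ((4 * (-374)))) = -42372742424760 / 73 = -580448526366.58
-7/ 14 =-1/ 2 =-0.50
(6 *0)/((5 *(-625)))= 0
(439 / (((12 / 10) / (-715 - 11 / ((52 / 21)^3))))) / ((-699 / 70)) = 7731406103575 / 294854976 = 26221.05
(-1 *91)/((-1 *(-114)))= -0.80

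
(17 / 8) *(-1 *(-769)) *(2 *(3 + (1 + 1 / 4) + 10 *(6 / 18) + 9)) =2601527 / 48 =54198.48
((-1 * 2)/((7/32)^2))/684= -0.06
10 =10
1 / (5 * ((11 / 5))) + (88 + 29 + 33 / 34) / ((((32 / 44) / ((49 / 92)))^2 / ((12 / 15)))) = 12841099121 / 253242880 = 50.71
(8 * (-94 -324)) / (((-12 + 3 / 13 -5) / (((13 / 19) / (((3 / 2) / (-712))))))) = -21177728 / 327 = -64763.69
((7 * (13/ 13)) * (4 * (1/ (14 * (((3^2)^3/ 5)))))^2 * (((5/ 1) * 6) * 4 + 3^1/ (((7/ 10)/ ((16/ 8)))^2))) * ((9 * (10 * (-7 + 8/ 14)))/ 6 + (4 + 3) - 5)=-155996000/ 425329947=-0.37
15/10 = 3/2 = 1.50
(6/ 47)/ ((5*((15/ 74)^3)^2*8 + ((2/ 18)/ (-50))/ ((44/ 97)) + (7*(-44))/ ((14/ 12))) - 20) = -152404148694600/ 339050965499803303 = -0.00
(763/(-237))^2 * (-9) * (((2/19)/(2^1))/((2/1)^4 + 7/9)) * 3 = -15718563/17905429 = -0.88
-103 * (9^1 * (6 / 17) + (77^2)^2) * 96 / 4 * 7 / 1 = -10340900699304 / 17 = -608288276429.65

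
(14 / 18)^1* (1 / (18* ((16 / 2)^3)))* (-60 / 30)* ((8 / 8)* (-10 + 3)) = 49 / 41472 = 0.00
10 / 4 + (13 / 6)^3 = 2737 / 216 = 12.67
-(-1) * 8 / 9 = 8 / 9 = 0.89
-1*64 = -64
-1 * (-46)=46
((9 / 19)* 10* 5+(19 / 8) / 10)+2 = 39401 / 1520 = 25.92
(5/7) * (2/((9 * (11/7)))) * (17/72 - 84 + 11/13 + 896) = 3805225/46332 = 82.13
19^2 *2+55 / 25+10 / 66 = 119518 / 165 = 724.35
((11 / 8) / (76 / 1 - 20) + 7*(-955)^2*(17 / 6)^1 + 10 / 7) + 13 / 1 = 3472993975 / 192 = 18088510.29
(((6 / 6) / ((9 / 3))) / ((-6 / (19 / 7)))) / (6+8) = -19 / 1764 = -0.01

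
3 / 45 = 1 / 15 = 0.07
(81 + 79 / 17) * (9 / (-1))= -13104 / 17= -770.82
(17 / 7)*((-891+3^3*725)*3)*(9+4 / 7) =63843228 / 49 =1302923.02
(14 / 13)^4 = 1.35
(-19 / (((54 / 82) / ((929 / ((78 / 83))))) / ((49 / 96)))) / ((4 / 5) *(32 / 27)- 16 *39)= 2102322355 / 89975808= 23.37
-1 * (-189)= 189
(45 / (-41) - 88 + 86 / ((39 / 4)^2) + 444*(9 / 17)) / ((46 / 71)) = 11054558497 / 48766302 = 226.68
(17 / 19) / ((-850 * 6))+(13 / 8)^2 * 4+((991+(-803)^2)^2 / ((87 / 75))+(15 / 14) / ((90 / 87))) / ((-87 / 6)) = -3328119965791874173 / 134223600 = -24795341249.91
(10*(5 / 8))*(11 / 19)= 275 / 76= 3.62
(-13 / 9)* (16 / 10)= -104 / 45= -2.31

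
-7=-7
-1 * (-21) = 21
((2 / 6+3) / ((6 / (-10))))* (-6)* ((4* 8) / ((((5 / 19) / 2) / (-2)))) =-48640 / 3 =-16213.33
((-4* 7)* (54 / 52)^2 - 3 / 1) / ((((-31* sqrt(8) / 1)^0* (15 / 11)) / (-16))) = 65824 / 169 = 389.49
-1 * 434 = -434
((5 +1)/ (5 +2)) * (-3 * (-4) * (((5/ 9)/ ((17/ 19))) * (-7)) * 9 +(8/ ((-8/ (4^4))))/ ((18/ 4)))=-161048/ 357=-451.11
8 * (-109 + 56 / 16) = -844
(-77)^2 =5929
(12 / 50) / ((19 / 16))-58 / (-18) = 3.42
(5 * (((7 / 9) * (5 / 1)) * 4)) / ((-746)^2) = 175 / 1252161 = 0.00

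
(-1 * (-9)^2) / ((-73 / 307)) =24867 / 73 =340.64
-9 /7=-1.29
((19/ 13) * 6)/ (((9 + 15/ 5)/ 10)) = 95/ 13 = 7.31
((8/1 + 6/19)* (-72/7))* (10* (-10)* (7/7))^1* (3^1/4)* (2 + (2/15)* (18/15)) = 1842912/133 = 13856.48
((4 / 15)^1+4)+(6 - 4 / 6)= 48 / 5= 9.60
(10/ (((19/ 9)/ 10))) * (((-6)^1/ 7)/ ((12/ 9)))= -4050/ 133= -30.45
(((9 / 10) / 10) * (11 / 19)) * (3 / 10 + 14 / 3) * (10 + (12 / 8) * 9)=231099 / 38000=6.08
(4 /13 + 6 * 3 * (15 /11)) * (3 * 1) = 10662 /143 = 74.56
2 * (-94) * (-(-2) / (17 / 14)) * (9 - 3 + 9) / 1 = -78960 / 17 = -4644.71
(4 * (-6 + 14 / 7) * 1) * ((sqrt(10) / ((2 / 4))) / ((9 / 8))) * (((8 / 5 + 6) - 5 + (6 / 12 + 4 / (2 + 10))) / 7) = -13184 * sqrt(10) / 945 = -44.12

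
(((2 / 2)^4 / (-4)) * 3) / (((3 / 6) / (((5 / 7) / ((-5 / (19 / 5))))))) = 57 / 70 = 0.81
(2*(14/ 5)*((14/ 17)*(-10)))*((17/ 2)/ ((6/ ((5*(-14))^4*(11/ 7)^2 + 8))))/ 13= -3873613856/ 13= -297970296.62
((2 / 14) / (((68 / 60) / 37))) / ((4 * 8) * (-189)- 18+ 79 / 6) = -3330 / 4321723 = -0.00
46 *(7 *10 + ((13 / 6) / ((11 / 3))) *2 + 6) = 39054 / 11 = 3550.36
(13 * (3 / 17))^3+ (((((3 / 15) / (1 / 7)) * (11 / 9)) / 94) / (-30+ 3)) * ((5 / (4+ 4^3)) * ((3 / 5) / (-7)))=9033100499 / 748151640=12.07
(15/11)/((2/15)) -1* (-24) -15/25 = 3699/110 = 33.63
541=541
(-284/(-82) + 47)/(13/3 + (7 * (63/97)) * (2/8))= 2408316/261047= 9.23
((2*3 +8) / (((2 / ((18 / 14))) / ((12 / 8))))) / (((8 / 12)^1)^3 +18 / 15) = 3645 / 404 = 9.02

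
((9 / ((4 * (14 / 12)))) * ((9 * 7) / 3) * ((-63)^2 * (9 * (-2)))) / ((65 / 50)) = -28934010 / 13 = -2225693.08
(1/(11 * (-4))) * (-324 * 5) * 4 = 1620/11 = 147.27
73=73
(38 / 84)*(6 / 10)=19 / 70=0.27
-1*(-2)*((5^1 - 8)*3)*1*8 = -144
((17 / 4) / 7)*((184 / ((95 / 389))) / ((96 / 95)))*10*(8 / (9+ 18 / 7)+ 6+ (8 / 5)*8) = 600334753 / 6804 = 88232.62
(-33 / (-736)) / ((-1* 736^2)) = -0.00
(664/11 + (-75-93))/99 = -1184/1089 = -1.09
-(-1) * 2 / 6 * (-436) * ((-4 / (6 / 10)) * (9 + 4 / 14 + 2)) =688880 / 63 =10934.60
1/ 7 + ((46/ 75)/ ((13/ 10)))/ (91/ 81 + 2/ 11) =266863/ 529165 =0.50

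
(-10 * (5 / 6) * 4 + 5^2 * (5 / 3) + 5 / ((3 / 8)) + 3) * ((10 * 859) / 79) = 635660 / 237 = 2682.11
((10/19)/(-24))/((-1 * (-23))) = -5/5244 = -0.00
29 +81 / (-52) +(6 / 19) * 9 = 29921 / 988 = 30.28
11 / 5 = 2.20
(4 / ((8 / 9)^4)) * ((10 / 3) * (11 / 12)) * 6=117.47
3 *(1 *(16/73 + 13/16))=3615/1168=3.10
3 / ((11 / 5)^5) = 0.06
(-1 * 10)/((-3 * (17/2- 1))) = 4/9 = 0.44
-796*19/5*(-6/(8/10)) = 22686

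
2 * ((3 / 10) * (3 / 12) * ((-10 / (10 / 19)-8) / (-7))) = 0.58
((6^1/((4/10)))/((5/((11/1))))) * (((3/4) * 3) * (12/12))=297/4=74.25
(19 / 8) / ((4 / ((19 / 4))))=361 / 128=2.82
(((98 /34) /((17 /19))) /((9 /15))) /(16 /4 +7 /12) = 3724 /3179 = 1.17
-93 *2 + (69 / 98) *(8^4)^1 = 2697.92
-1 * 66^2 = -4356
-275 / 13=-21.15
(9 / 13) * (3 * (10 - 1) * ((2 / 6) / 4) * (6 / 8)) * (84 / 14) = 729 / 104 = 7.01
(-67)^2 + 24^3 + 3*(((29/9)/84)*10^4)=19463.79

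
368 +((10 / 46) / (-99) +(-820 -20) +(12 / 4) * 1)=-1067918 / 2277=-469.00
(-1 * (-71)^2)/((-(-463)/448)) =-2258368/463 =-4877.68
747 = 747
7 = 7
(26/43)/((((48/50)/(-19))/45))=-92625/172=-538.52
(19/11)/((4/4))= 1.73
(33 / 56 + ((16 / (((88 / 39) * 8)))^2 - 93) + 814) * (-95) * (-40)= 2745024.72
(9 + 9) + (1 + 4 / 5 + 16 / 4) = 119 / 5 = 23.80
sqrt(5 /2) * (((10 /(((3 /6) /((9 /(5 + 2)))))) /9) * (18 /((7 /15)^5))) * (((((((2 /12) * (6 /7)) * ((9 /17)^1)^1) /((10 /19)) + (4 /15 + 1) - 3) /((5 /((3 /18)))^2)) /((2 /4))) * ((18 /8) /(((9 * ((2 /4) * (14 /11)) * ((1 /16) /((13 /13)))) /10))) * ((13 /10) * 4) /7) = -131467050000 * sqrt(10) /686011319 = -606.02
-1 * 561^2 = -314721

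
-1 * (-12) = 12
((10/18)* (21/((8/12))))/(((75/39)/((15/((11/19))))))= 5187/22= 235.77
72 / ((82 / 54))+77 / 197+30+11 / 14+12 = 10243873 / 113078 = 90.59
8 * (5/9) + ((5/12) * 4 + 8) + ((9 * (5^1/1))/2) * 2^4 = 3367/9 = 374.11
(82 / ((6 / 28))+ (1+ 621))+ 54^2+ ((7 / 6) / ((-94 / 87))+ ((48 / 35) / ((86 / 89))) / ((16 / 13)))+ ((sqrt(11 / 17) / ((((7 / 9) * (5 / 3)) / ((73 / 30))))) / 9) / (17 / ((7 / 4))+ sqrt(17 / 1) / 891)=-455301 * sqrt(11) / 183545245550+ 115906626 * sqrt(187) / 91772622775+ 3328002557 / 848820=3920.76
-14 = -14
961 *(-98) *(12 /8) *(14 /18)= -329623 /3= -109874.33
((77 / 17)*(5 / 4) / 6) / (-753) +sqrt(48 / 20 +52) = -385 / 307224 +4*sqrt(85) / 5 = 7.37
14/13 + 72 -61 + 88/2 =729/13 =56.08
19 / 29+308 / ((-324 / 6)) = -3953 / 783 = -5.05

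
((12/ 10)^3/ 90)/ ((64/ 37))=111/ 10000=0.01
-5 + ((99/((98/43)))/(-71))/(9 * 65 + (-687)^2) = -1826684213/365336748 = -5.00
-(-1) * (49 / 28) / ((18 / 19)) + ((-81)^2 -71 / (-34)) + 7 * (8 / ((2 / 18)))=8652377 / 1224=7068.94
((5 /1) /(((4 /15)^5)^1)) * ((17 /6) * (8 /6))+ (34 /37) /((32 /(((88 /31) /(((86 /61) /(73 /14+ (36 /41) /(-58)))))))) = 2944108424144785 /210175325696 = 14007.87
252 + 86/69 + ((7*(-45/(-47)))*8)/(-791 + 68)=197870038/781563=253.17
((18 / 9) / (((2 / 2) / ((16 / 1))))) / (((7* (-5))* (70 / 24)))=-384 / 1225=-0.31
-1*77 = -77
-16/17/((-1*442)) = 8/3757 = 0.00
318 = 318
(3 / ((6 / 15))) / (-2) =-15 / 4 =-3.75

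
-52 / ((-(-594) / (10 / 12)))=-65 / 891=-0.07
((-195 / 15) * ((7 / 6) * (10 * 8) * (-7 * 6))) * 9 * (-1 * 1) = -458640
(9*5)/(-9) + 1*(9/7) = -26/7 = -3.71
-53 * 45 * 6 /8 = -7155 /4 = -1788.75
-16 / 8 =-2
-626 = -626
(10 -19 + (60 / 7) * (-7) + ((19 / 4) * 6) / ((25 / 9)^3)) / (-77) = 2114697 / 2406250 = 0.88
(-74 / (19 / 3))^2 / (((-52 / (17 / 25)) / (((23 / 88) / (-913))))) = 4817511 / 9426359800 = 0.00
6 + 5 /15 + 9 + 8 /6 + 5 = 65 /3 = 21.67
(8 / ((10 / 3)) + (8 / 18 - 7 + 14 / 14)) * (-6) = 284 / 15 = 18.93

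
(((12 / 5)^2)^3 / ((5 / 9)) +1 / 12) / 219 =322564397 / 205312500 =1.57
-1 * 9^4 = -6561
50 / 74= 25 / 37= 0.68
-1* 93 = -93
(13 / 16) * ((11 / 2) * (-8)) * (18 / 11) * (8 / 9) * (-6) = 312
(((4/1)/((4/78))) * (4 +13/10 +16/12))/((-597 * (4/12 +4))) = -1/5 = -0.20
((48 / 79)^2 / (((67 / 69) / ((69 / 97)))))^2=120326507790336 / 1645134610147081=0.07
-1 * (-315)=315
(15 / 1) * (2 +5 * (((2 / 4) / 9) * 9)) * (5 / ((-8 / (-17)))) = 717.19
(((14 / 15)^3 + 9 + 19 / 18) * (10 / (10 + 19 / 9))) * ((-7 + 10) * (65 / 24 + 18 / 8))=8730197 / 65400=133.49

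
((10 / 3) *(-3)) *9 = -90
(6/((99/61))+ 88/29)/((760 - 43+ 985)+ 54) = 3221/840246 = 0.00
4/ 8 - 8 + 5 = -5/ 2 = -2.50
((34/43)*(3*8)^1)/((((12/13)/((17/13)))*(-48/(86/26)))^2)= 211259/1168128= 0.18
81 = 81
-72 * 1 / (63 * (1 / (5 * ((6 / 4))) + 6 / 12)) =-240 / 133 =-1.80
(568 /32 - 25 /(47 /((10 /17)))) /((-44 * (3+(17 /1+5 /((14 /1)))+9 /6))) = -390103 /21515472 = -0.02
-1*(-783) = 783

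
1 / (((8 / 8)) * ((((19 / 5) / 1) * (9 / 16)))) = 80 / 171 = 0.47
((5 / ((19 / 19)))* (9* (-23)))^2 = 1071225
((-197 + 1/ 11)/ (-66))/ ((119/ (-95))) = -34295/ 14399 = -2.38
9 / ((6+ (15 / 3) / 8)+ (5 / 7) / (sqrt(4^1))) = 504 / 391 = 1.29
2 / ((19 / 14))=28 / 19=1.47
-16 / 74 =-8 / 37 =-0.22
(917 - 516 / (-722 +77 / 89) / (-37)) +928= 4381270041 / 2374697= 1844.98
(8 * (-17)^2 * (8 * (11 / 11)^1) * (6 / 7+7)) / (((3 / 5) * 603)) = 5086400 / 12663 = 401.67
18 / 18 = 1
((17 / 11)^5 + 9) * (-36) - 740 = -222473116 / 161051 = -1381.38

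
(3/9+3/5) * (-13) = -182/15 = -12.13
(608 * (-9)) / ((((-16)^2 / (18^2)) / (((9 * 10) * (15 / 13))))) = -9349425 / 13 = -719186.54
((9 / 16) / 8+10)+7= 2185 / 128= 17.07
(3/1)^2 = 9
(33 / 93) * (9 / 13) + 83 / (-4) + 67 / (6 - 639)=-21030553 / 1020396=-20.61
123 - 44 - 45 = 34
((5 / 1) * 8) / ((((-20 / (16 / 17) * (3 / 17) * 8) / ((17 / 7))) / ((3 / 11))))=-68 / 77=-0.88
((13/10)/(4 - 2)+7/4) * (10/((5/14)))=336/5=67.20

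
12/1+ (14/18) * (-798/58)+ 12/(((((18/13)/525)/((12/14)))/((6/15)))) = 135833/87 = 1561.30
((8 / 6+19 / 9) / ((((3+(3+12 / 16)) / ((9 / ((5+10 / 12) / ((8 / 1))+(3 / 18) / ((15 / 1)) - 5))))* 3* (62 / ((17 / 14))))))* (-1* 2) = 2720 / 193221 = 0.01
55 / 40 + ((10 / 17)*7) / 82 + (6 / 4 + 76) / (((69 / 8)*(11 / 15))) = 19296191 / 1410728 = 13.68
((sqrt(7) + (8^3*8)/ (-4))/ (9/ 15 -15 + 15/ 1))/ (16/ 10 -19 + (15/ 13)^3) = 7030400/ 65349 -54925*sqrt(7)/ 522792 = 107.30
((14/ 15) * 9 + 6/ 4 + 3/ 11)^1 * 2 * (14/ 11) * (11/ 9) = 5222/ 165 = 31.65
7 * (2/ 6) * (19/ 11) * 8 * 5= 5320/ 33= 161.21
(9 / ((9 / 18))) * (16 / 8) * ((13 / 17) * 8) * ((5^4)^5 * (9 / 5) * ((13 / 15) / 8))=69625854492187500 / 17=4095638499540441.18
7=7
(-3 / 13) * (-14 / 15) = 14 / 65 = 0.22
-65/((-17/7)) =455/17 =26.76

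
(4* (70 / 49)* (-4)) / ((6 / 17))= -64.76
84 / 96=7 / 8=0.88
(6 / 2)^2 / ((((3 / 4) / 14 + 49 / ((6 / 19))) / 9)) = 13608 / 26077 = 0.52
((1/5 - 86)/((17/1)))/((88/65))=-507/136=-3.73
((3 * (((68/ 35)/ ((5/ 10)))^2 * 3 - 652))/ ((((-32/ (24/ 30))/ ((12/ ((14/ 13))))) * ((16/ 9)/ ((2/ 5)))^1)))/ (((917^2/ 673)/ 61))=8032042398627/ 1442124635000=5.57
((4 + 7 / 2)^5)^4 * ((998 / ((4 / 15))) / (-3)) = -829651554154872894287109375 / 2097152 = -395608689382015654700.81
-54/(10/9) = -243/5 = -48.60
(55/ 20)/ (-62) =-11/ 248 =-0.04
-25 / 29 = -0.86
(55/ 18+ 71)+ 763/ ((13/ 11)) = 168403/ 234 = 719.67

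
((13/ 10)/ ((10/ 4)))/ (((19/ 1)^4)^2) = 13/ 424589076025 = 0.00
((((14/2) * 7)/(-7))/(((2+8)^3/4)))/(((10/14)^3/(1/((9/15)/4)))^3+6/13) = -117509703584/1937658682875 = -0.06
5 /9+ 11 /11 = 14 /9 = 1.56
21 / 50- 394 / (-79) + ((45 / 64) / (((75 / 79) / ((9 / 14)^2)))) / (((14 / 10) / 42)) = 180724049 / 12387200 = 14.59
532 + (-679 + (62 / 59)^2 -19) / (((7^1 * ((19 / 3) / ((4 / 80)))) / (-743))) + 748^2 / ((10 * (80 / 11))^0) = 2595519129143 / 4629730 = 560619.98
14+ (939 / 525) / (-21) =51137 / 3675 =13.91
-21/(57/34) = -238/19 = -12.53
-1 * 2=-2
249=249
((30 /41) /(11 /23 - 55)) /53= -115 /454157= -0.00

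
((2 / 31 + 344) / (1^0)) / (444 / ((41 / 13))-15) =2.74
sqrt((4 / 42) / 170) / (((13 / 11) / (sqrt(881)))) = 11 * sqrt(1572585) / 23205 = 0.59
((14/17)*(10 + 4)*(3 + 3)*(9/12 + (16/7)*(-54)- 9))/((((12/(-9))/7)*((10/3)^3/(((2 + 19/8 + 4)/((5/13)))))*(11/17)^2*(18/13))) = 938952041391/19360000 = 48499.59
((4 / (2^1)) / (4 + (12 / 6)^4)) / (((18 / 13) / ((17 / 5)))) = 221 / 900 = 0.25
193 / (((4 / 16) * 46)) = 386 / 23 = 16.78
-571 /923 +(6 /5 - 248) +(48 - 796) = -4593857 /4615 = -995.42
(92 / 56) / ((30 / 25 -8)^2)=575 / 16184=0.04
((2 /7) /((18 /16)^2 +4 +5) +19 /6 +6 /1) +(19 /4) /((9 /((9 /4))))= 763949 /73584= 10.38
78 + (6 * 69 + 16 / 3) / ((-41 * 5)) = 46712 / 615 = 75.95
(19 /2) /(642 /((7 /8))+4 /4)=133 /10286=0.01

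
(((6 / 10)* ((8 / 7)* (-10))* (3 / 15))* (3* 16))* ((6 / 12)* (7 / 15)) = -384 / 25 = -15.36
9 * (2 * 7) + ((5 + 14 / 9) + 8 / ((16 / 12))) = 1247 / 9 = 138.56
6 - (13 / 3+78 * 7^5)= -3932833 / 3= -1310944.33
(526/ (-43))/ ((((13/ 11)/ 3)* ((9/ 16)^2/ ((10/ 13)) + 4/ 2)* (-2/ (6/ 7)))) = 133309440/ 24154949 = 5.52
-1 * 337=-337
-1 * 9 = -9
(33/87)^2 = 121/841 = 0.14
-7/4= -1.75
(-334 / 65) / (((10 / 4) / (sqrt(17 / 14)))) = -334 * sqrt(238) / 2275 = -2.26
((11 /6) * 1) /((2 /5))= 55 /12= 4.58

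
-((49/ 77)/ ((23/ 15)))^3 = -1157625/ 16194277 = -0.07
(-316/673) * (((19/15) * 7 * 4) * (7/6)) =-19.43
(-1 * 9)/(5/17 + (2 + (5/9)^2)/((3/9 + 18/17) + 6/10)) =-2098548/338795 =-6.19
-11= -11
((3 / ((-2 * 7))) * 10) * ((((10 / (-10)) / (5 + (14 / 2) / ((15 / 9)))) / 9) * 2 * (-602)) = -2150 / 69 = -31.16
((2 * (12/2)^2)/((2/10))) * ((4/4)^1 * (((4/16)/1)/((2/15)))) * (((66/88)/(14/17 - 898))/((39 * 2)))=-3825/528736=-0.01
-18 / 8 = -9 / 4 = -2.25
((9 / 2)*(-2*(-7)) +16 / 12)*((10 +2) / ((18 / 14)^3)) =264796 / 729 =363.23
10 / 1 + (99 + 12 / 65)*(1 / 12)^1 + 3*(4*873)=2728509 / 260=10494.27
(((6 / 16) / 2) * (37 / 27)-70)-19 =-12779 / 144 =-88.74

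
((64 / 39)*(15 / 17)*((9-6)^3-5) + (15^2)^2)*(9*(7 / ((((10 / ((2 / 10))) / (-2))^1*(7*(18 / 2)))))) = -2239033 / 1105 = -2026.27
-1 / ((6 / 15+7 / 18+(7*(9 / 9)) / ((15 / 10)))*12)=-15 / 982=-0.02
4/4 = 1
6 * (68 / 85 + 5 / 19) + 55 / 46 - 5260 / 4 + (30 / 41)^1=-234120309 / 179170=-1306.69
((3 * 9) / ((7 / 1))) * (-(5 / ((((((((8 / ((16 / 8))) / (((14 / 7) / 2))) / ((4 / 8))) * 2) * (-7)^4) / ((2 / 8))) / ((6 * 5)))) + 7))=-14523273 / 537824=-27.00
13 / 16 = 0.81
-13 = -13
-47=-47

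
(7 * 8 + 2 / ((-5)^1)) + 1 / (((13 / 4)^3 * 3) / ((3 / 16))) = 610786 / 10985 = 55.60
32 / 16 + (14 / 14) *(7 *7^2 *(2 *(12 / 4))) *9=18524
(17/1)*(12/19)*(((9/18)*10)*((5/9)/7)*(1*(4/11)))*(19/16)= 425/231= 1.84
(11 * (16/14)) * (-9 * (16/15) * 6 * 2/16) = -3168/35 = -90.51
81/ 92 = 0.88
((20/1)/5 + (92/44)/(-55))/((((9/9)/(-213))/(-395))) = 40334319/121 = 333341.48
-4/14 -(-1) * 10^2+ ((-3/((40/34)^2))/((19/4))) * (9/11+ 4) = 14266543/146300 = 97.52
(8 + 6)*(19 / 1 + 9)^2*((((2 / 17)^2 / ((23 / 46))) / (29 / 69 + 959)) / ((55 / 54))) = 40896576 / 131531125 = 0.31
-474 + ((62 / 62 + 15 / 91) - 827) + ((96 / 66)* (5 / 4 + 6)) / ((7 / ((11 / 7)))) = -826487 / 637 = -1297.47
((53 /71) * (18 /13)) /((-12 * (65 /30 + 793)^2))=-2862 /21009733043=-0.00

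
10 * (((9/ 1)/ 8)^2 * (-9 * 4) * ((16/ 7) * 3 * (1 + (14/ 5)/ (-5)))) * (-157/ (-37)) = -5833.13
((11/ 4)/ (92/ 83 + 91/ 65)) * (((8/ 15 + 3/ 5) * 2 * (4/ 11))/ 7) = 2822/ 21861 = 0.13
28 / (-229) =-28 / 229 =-0.12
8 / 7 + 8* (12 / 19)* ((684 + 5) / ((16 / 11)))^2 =1206267277 / 1064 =1133709.85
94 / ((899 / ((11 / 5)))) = 1034 / 4495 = 0.23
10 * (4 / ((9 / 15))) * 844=168800 / 3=56266.67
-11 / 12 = -0.92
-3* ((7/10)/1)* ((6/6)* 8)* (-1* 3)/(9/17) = 476/5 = 95.20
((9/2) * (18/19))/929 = 81/17651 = 0.00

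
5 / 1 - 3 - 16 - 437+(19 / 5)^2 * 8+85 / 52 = -433999 / 1300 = -333.85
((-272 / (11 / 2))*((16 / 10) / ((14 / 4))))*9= -78336 / 385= -203.47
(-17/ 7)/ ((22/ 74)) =-629/ 77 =-8.17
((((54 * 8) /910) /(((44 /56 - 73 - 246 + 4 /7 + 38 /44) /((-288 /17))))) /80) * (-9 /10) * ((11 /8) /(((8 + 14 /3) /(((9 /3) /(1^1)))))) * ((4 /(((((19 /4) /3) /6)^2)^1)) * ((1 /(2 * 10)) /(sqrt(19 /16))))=-0.00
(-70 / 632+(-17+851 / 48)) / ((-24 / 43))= -100835 / 91008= -1.11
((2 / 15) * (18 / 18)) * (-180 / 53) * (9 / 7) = -216 / 371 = -0.58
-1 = -1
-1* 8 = -8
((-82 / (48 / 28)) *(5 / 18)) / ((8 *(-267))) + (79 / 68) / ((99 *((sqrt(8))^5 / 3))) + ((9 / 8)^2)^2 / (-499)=79 *sqrt(2) / 574464 + 44358071 / 14734503936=0.00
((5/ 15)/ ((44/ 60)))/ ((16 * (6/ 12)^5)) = 10/ 11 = 0.91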